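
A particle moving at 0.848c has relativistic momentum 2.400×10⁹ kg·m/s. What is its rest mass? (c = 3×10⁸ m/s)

γ = 1/√(1 - 0.848²) = 1.8868
v = 0.848 × 3×10⁸ = 2.544×10⁸ m/s
m = p/(γv) = 2.400×10⁹/(1.8868 × 2.544×10⁸) = 5.000 kg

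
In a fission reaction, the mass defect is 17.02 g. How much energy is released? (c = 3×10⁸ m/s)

Convert mass defect: Δm = 17.02 g = 0.01702 kg
E = Δm·c² = 0.01702 × (3×10⁸)²
= 0.01702 × 9×10¹⁶ = 1.532×10¹⁵ J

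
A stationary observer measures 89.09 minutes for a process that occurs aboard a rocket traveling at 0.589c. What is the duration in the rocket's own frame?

Dilated time Δt = 89.09 minutes
γ = 1/√(1 - 0.589²) = 1.2374
Δt₀ = Δt/γ = 89.09/1.2374 = 72.00 minutes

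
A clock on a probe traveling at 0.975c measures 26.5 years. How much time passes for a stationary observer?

Proper time Δt₀ = 26.5 years
γ = 1/√(1 - 0.975²) = 4.500
Δt = γΔt₀ = 4.500 × 26.5 = 119.3 years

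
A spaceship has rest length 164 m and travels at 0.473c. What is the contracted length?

Proper length L₀ = 164 m
γ = 1/√(1 - 0.473²) = 1.135
L = L₀/γ = 164/1.135 = 144.5 m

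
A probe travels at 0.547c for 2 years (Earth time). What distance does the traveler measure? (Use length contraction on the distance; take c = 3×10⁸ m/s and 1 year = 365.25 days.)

Earth distance: d = v × t = 0.547c × 2 yr = 1.0357×10¹⁶ m
γ = 1.1946
d' = d/γ = 1.0357×10¹⁶/1.1946 = 8.670×10¹⁵ m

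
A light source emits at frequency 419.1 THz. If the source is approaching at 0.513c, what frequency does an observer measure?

β = v/c = 0.513
(1+β)/(1-β) = 1.513/0.487 = 3.1068
Doppler factor = √(3.1068) = 1.7626
f_obs = 419.1 × 1.7626 = 738.7 THz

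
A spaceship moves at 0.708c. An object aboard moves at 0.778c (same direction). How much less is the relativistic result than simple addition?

Classical: u' + v = 0.778 + 0.708 = 1.486c
Relativistic: u = (0.778 + 0.708)/(1 + 0.550824) = 1.486/1.550824 = 0.9582c
Difference: 1.486 - 0.9582 = 0.5278c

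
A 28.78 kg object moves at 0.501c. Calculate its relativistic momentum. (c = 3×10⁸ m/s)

γ = 1/√(1 - 0.501²) = 1.1555
v = 0.501 × 3×10⁸ = 1.503×10⁸ m/s
p = γmv = 1.1555 × 28.78 × 1.503×10⁸ = 4.998×10⁹ kg·m/s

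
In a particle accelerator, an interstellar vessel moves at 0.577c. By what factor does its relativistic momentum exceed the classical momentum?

p_rel = γmv, p_class = mv
Ratio = γ = 1/√(1 - 0.577²)
= 1/√(0.667071) = 1.224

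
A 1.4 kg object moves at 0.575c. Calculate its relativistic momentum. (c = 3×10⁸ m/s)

γ = 1/√(1 - 0.575²) = 1.2223
v = 0.575 × 3×10⁸ = 1.725×10⁸ m/s
p = γmv = 1.2223 × 1.4 × 1.725×10⁸ = 2.952×10⁸ kg·m/s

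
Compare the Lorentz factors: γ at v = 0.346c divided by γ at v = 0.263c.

γ₁ = 1/√(1 - 0.346²) = 1.0658
γ₂ = 1/√(1 - 0.263²) = 1.0365
γ₁/γ₂ = 1.0658/1.0365 = 1.028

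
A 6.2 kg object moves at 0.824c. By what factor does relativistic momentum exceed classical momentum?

p_rel = γmv, p_class = mv
Ratio = γ = 1/√(1 - 0.824²) = 1.765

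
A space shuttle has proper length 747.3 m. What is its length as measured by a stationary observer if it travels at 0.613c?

Proper length L₀ = 747.3 m
γ = 1/√(1 - 0.613²) = 1.2657
L = L₀/γ = 747.3/1.2657 = 590.4 m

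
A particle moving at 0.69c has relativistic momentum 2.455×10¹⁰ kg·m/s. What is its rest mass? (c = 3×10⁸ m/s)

γ = 1/√(1 - 0.69²) = 1.3816
v = 0.69 × 3×10⁸ = 2.070×10⁸ m/s
m = p/(γv) = 2.455×10¹⁰/(1.3816 × 2.070×10⁸) = 85.84 kg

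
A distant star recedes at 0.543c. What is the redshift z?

β = 0.543
(1+β)/(1-β) = 1.543/0.457 = 3.3764
√(3.3764) = 1.8375
z = 1.8375 - 1 = 0.8375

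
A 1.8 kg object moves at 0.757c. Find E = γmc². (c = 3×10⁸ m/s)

γ = 1/√(1 - 0.757²) = 1.530
mc² = 1.8 × (3×10⁸)² = 1.620×10¹⁷ J
E = γmc² = 1.530 × 1.620×10¹⁷ = 2.479×10¹⁷ J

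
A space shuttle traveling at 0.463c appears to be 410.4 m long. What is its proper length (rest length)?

Contracted length L = 410.4 m
γ = 1/√(1 - 0.463²) = 1.1282
L₀ = γL = 1.1282 × 410.4 = 463.0 m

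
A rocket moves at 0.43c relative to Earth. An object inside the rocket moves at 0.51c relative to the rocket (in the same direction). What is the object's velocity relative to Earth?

u = (u' + v)/(1 + u'v/c²)
Numerator: 0.51 + 0.43 = 0.94
Denominator: 1 + 0.2193 = 1.2193
u = 0.94/1.2193 = 0.7709c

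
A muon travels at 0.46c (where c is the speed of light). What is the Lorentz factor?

v/c = 0.46, so (v/c)² = 0.2116
1 - (v/c)² = 0.7884
γ = 1/√(0.7884) = 1.126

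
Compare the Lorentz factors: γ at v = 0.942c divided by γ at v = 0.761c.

γ₁ = 1/√(1 - 0.942²) = 2.9796
γ₂ = 1/√(1 - 0.761²) = 1.5414
γ₁/γ₂ = 2.9796/1.5414 = 1.933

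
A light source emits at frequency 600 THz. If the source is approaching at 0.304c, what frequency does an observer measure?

β = v/c = 0.304
(1+β)/(1-β) = 1.304/0.696 = 1.8736
Doppler factor = √(1.8736) = 1.3688
f_obs = 600 × 1.3688 = 821.3 THz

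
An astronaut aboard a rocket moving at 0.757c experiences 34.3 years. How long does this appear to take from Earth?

Proper time Δt₀ = 34.3 years
γ = 1/√(1 - 0.757²) = 1.5304
Δt = γΔt₀ = 1.5304 × 34.3 = 52.49 years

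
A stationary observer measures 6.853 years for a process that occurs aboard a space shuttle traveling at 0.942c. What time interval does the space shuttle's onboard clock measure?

Dilated time Δt = 6.853 years
γ = 1/√(1 - 0.942²) = 2.980
Δt₀ = Δt/γ = 6.853/2.980 = 2.300 years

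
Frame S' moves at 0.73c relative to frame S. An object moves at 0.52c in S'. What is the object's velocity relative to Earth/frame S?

u = (u' + v)/(1 + u'v/c²)
Numerator: 0.52 + 0.73 = 1.25
Denominator: 1 + 0.3796 = 1.3796
u = 1.25/1.3796 = 0.9061c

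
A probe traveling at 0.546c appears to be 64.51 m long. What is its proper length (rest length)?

Contracted length L = 64.51 m
γ = 1/√(1 - 0.546²) = 1.1936
L₀ = γL = 1.1936 × 64.51 = 77.00 m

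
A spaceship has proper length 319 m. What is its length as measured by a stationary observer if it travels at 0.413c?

Proper length L₀ = 319 m
γ = 1/√(1 - 0.413²) = 1.098
L = L₀/γ = 319/1.098 = 290.5 m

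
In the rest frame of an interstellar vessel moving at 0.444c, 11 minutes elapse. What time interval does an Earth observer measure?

Proper time Δt₀ = 11 minutes
γ = 1/√(1 - 0.444²) = 1.116
Δt = γΔt₀ = 1.116 × 11 = 12.28 minutes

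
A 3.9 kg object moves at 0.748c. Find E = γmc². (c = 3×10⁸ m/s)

γ = 1/√(1 - 0.748²) = 1.5067
mc² = 3.9 × (3×10⁸)² = 3.510×10¹⁷ J
E = γmc² = 1.5067 × 3.510×10¹⁷ = 5.289×10¹⁷ J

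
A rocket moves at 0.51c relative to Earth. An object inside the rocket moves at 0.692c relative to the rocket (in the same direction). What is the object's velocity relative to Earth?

u = (u' + v)/(1 + u'v/c²)
Numerator: 0.692 + 0.51 = 1.202
Denominator: 1 + 0.35292 = 1.35292
u = 1.202/1.35292 = 0.8884c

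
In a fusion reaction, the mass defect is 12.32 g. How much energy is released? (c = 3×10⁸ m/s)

Convert mass defect: Δm = 12.32 g = 0.01232 kg
E = Δm·c² = 0.01232 × (3×10⁸)²
= 0.01232 × 9×10¹⁶ = 1.109×10¹⁵ J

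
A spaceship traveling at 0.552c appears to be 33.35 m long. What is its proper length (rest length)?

Contracted length L = 33.35 m
γ = 1/√(1 - 0.552²) = 1.1993
L₀ = γL = 1.1993 × 33.35 = 40.00 m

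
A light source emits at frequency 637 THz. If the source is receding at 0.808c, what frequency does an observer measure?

β = v/c = 0.808
(1-β)/(1+β) = 0.192/1.808 = 0.1062
Doppler factor = √(0.1062) = 0.3259
f_obs = 637 × 0.3259 = 207.6 THz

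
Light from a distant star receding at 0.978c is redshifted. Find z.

β = 0.978
(1+β)/(1-β) = 1.978/0.022 = 89.91
√(89.91) = 9.482
z = 9.482 - 1 = 8.482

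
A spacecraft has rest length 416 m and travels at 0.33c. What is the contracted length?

Proper length L₀ = 416 m
γ = 1/√(1 - 0.33²) = 1.0593
L = L₀/γ = 416/1.0593 = 392.7 m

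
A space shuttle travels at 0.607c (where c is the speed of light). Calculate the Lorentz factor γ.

v/c = 0.607, so (v/c)² = 0.368449
1 - (v/c)² = 0.631551
γ = 1/√(0.631551) = 1.258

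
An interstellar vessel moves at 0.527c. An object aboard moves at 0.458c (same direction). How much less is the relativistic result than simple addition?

Classical: u' + v = 0.458 + 0.527 = 0.985c
Relativistic: u = (0.458 + 0.527)/(1 + 0.241366) = 0.985/1.241366 = 0.7935c
Difference: 0.985 - 0.7935 = 0.1915c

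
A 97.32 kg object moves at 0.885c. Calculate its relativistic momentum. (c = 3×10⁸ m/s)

γ = 1/√(1 - 0.885²) = 2.148
v = 0.885 × 3×10⁸ = 2.655×10⁸ m/s
p = γmv = 2.148 × 97.32 × 2.655×10⁸ = 5.550×10¹⁰ kg·m/s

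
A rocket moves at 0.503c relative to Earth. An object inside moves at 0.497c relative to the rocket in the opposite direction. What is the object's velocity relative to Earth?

Object's velocity in rocket frame is u' = -0.497c
u = (u' + v)/(1 + u'v/c²) = (v - 0.497)/(1 - 0.497·v/c²)
Numerator: 0.503 - 0.497 = 0.006
Denominator: 1 - 0.249991 = 0.750009
u = 0.006/0.750009 = 0.008000c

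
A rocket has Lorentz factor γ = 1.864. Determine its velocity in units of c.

From γ = 1/√(1 - v²/c²):
1/γ² = 1/1.864² = 0.2878
v²/c² = 1 - 0.2878 = 0.7122
v/c = √(0.7122) = 0.8439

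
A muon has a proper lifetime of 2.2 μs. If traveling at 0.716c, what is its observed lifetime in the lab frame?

Proper lifetime τ₀ = 2.2 μs
γ = 1/√(1 - 0.716²) = 1.43246
τ = γτ₀ = 1.43246 × 2.2 μs = 3.151 μs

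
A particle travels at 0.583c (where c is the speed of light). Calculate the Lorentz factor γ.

v/c = 0.583, so (v/c)² = 0.339889
1 - (v/c)² = 0.660111
γ = 1/√(0.660111) = 1.231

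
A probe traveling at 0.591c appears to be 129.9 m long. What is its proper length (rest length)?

Contracted length L = 129.9 m
γ = 1/√(1 - 0.591²) = 1.2397
L₀ = γL = 1.2397 × 129.9 = 161.0 m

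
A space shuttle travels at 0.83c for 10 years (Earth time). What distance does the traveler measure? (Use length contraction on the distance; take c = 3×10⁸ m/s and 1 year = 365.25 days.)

Earth distance: d = v × t = 0.83c × 10 yr = 7.858×10¹⁶ m
γ = 1.793
d' = d/γ = 7.858×10¹⁶/1.793 = 4.383×10¹⁶ m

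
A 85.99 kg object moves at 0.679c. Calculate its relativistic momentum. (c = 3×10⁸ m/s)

γ = 1/√(1 - 0.679²) = 1.362
v = 0.679 × 3×10⁸ = 2.037×10⁸ m/s
p = γmv = 1.362 × 85.99 × 2.037×10⁸ = 2.386×10¹⁰ kg·m/s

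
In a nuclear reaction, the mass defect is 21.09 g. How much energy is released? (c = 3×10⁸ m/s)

Convert mass defect: Δm = 21.09 g = 0.02109 kg
E = Δm·c² = 0.02109 × (3×10⁸)²
= 0.02109 × 9×10¹⁶ = 1.898×10¹⁵ J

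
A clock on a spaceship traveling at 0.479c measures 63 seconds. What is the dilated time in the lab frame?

Proper time Δt₀ = 63 seconds
γ = 1/√(1 - 0.479²) = 1.1392
Δt = γΔt₀ = 1.1392 × 63 = 71.77 seconds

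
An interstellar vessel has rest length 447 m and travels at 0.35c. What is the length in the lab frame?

Proper length L₀ = 447 m
γ = 1/√(1 - 0.35²) = 1.0675
L = L₀/γ = 447/1.0675 = 418.7 m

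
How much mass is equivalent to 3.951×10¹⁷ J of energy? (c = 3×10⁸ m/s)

From E = mc², we get m = E/c²
c² = (3×10⁸)² = 9×10¹⁶ m²/s²
m = 3.951×10¹⁷ / 9×10¹⁶ = 4.390 kg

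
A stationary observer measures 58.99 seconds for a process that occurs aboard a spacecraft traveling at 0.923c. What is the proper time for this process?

Dilated time Δt = 58.99 seconds
γ = 1/√(1 - 0.923²) = 2.599
Δt₀ = Δt/γ = 58.99/2.599 = 22.70 seconds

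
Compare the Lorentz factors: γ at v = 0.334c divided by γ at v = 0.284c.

γ₁ = 1/√(1 - 0.334²) = 1.061
γ₂ = 1/√(1 - 0.284²) = 1.043
γ₁/γ₂ = 1.061/1.043 = 1.017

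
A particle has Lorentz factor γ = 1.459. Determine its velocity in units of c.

From γ = 1/√(1 - v²/c²):
1/γ² = 1/1.459² = 0.46977
v²/c² = 1 - 0.46977 = 0.53023
v/c = √(0.53023) = 0.7282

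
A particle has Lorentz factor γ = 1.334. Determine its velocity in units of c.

From γ = 1/√(1 - v²/c²):
1/γ² = 1/1.334² = 0.5619
v²/c² = 1 - 0.5619 = 0.4381
v/c = √(0.4381) = 0.6619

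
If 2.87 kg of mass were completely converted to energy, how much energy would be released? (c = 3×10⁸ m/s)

Using E = mc²:
c² = (3×10⁸)² = 9×10¹⁶ m²/s²
E = 2.87 × 9×10¹⁶ = 2.583×10¹⁷ J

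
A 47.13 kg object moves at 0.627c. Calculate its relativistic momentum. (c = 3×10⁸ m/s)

γ = 1/√(1 - 0.627²) = 1.284
v = 0.627 × 3×10⁸ = 1.881×10⁸ m/s
p = γmv = 1.284 × 47.13 × 1.881×10⁸ = 1.138×10¹⁰ kg·m/s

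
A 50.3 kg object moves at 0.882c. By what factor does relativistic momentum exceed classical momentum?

p_rel = γmv, p_class = mv
Ratio = γ = 1/√(1 - 0.882²) = 2.122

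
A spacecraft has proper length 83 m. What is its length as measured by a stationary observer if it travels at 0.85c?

Proper length L₀ = 83 m
γ = 1/√(1 - 0.85²) = 1.8983
L = L₀/γ = 83/1.8983 = 43.72 m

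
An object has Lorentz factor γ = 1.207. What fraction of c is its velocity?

From γ = 1/√(1 - v²/c²):
1/γ² = 1/1.207² = 0.6864
v²/c² = 1 - 0.6864 = 0.3136
v/c = √(0.3136) = 0.5600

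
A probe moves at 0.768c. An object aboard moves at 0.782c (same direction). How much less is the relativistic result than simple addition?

Classical: u' + v = 0.782 + 0.768 = 1.55c
Relativistic: u = (0.782 + 0.768)/(1 + 0.600576) = 1.55/1.600576 = 0.9684c
Difference: 1.55 - 0.9684 = 0.5816c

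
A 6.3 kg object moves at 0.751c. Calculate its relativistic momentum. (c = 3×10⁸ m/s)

γ = 1/√(1 - 0.751²) = 1.5145
v = 0.751 × 3×10⁸ = 2.253×10⁸ m/s
p = γmv = 1.5145 × 6.3 × 2.253×10⁸ = 2.150×10⁹ kg·m/s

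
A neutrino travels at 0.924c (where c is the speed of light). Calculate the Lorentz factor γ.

v/c = 0.924, so (v/c)² = 0.853776
1 - (v/c)² = 0.146224
γ = 1/√(0.146224) = 2.615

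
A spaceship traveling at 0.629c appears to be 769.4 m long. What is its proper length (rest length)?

Contracted length L = 769.4 m
γ = 1/√(1 - 0.629²) = 1.2863
L₀ = γL = 1.2863 × 769.4 = 989.7 m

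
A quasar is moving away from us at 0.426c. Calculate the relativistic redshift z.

β = 0.426
(1+β)/(1-β) = 1.426/0.574 = 2.4843
√(2.4843) = 1.5762
z = 1.5762 - 1 = 0.5762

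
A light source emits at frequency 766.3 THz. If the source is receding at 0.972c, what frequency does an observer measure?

β = v/c = 0.972
(1-β)/(1+β) = 0.028/1.972 = 0.01420
Doppler factor = √(0.01420) = 0.11916
f_obs = 766.3 × 0.11916 = 91.31 THz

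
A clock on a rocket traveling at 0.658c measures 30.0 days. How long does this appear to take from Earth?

Proper time Δt₀ = 30.0 days
γ = 1/√(1 - 0.658²) = 1.328
Δt = γΔt₀ = 1.328 × 30.0 = 39.84 days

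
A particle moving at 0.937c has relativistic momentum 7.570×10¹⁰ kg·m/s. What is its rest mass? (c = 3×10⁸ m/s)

γ = 1/√(1 - 0.937²) = 2.86263
v = 0.937 × 3×10⁸ = 2.811×10⁸ m/s
m = p/(γv) = 7.570×10¹⁰/(2.86263 × 2.811×10⁸) = 94.07 kg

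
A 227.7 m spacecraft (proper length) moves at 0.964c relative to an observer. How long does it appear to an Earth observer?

Proper length L₀ = 227.7 m
γ = 1/√(1 - 0.964²) = 3.7608
L = L₀/γ = 227.7/3.7608 = 60.55 m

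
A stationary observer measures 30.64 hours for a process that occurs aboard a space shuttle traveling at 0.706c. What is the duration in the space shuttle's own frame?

Dilated time Δt = 30.64 hours
γ = 1/√(1 - 0.706²) = 1.412
Δt₀ = Δt/γ = 30.64/1.412 = 21.70 hours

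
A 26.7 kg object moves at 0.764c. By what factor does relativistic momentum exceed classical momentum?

p_rel = γmv, p_class = mv
Ratio = γ = 1/√(1 - 0.764²) = 1.550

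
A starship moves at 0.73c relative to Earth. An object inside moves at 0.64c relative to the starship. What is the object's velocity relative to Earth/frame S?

u = (u' + v)/(1 + u'v/c²)
Numerator: 0.64 + 0.73 = 1.37
Denominator: 1 + 0.4672 = 1.4672
u = 1.37/1.4672 = 0.9338c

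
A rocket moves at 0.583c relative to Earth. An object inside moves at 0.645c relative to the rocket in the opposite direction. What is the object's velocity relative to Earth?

Object's velocity in rocket frame is u' = -0.645c
u = (u' + v)/(1 + u'v/c²) = (v - 0.645)/(1 - 0.645·v/c²)
Numerator: 0.583 - 0.645 = -0.062
Denominator: 1 - 0.376035 = 0.623965
u = -0.062/0.623965 = -0.09936c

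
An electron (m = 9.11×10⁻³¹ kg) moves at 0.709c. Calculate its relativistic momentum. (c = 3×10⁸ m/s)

γ = 1/√(1 - 0.709²) = 1.418
v = 0.709 × 3×10⁸ = 2.127×10⁸ m/s
p = γmv = 1.418 × 9.11×10⁻³¹ × 2.127×10⁸ = 2.748×10⁻²² kg·m/s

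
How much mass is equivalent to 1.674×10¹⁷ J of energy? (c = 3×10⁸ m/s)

From E = mc², we get m = E/c²
c² = (3×10⁸)² = 9×10¹⁶ m²/s²
m = 1.674×10¹⁷ / 9×10¹⁶ = 1.860 kg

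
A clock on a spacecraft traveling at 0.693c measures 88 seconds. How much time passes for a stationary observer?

Proper time Δt₀ = 88 seconds
γ = 1/√(1 - 0.693²) = 1.387
Δt = γΔt₀ = 1.387 × 88 = 122.1 seconds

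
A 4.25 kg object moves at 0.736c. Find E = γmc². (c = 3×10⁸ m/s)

γ = 1/√(1 - 0.736²) = 1.477
mc² = 4.25 × (3×10⁸)² = 3.825×10¹⁷ J
E = γmc² = 1.477 × 3.825×10¹⁷ = 5.650×10¹⁷ J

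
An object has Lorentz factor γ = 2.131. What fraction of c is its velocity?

From γ = 1/√(1 - v²/c²):
1/γ² = 1/2.131² = 0.2202
v²/c² = 1 - 0.2202 = 0.7798
v/c = √(0.7798) = 0.8831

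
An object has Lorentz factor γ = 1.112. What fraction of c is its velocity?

From γ = 1/√(1 - v²/c²):
1/γ² = 1/1.112² = 0.8087
v²/c² = 1 - 0.8087 = 0.1913
v/c = √(0.1913) = 0.4374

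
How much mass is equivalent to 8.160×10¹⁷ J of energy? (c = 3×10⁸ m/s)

From E = mc², we get m = E/c²
c² = (3×10⁸)² = 9×10¹⁶ m²/s²
m = 8.160×10¹⁷ / 9×10¹⁶ = 9.067 kg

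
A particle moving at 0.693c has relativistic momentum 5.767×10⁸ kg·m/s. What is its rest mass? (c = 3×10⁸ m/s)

γ = 1/√(1 - 0.693²) = 1.387
v = 0.693 × 3×10⁸ = 2.079×10⁸ m/s
m = p/(γv) = 5.767×10⁸/(1.387 × 2.079×10⁸) = 2.000 kg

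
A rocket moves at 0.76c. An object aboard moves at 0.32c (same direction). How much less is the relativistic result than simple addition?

Classical: u' + v = 0.32 + 0.76 = 1.08c
Relativistic: u = (0.32 + 0.76)/(1 + 0.2432) = 1.08/1.2432 = 0.8687c
Difference: 1.08 - 0.8687 = 0.2113c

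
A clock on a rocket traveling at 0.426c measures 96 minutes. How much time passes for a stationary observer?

Proper time Δt₀ = 96 minutes
γ = 1/√(1 - 0.426²) = 1.105
Δt = γΔt₀ = 1.105 × 96 = 106.1 minutes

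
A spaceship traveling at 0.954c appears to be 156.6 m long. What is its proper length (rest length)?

Contracted length L = 156.6 m
γ = 1/√(1 - 0.954²) = 3.335
L₀ = γL = 3.335 × 156.6 = 522.3 m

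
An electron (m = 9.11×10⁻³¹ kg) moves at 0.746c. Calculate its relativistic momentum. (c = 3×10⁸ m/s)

γ = 1/√(1 - 0.746²) = 1.502
v = 0.746 × 3×10⁸ = 2.238×10⁸ m/s
p = γmv = 1.502 × 9.11×10⁻³¹ × 2.238×10⁸ = 3.062×10⁻²² kg·m/s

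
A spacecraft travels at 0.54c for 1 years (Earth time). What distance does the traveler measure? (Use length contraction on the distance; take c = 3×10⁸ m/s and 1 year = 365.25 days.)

Earth distance: d = v × t = 0.54c × 1 yr = 5.112×10¹⁵ m
γ = 1.188
d' = d/γ = 5.112×10¹⁵/1.188 = 4.303×10¹⁵ m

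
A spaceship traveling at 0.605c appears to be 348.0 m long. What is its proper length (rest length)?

Contracted length L = 348.0 m
γ = 1/√(1 - 0.605²) = 1.256
L₀ = γL = 1.256 × 348.0 = 437.1 m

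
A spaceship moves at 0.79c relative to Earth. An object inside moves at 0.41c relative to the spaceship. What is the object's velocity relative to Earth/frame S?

u = (u' + v)/(1 + u'v/c²)
Numerator: 0.41 + 0.79 = 1.2
Denominator: 1 + 0.3239 = 1.3239
u = 1.2/1.3239 = 0.9064c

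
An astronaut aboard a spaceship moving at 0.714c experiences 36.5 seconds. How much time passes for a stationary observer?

Proper time Δt₀ = 36.5 seconds
γ = 1/√(1 - 0.714²) = 1.4283
Δt = γΔt₀ = 1.4283 × 36.5 = 52.13 seconds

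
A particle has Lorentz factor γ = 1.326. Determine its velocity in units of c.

From γ = 1/√(1 - v²/c²):
1/γ² = 1/1.326² = 0.5687
v²/c² = 1 - 0.5687 = 0.4313
v/c = √(0.4313) = 0.6567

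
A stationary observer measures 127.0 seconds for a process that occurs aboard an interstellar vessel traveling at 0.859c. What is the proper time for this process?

Dilated time Δt = 127.0 seconds
γ = 1/√(1 - 0.859²) = 1.9532
Δt₀ = Δt/γ = 127.0/1.9532 = 65.02 seconds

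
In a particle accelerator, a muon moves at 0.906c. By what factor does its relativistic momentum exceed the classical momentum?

p_rel = γmv, p_class = mv
Ratio = γ = 1/√(1 - 0.906²)
= 1/√(0.179164) = 2.363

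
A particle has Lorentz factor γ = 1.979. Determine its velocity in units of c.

From γ = 1/√(1 - v²/c²):
1/γ² = 1/1.979² = 0.25533
v²/c² = 1 - 0.25533 = 0.74467
v/c = √(0.74467) = 0.8629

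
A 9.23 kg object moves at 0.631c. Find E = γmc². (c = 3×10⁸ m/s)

γ = 1/√(1 - 0.631²) = 1.289
mc² = 9.23 × (3×10⁸)² = 8.307×10¹⁷ J
E = γmc² = 1.289 × 8.307×10¹⁷ = 1.071×10¹⁸ J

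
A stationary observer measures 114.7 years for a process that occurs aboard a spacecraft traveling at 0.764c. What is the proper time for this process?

Dilated time Δt = 114.7 years
γ = 1/√(1 - 0.764²) = 1.54987
Δt₀ = Δt/γ = 114.7/1.54987 = 74.01 years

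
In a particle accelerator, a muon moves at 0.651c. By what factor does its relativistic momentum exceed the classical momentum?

p_rel = γmv, p_class = mv
Ratio = γ = 1/√(1 - 0.651²)
= 1/√(0.576199) = 1.317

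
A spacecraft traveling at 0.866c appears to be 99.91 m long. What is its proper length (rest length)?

Contracted length L = 99.91 m
γ = 1/√(1 - 0.866²) = 2.000
L₀ = γL = 2.000 × 99.91 = 199.8 m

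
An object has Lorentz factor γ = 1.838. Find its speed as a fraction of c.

From γ = 1/√(1 - v²/c²):
1/γ² = 1/1.838² = 0.2960
v²/c² = 1 - 0.2960 = 0.7040
v/c = √(0.7040) = 0.8390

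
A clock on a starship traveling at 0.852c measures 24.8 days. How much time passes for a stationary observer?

Proper time Δt₀ = 24.8 days
γ = 1/√(1 - 0.852²) = 1.910
Δt = γΔt₀ = 1.910 × 24.8 = 47.37 days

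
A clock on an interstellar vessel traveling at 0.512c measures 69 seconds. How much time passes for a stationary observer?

Proper time Δt₀ = 69 seconds
γ = 1/√(1 - 0.512²) = 1.1642
Δt = γΔt₀ = 1.1642 × 69 = 80.33 seconds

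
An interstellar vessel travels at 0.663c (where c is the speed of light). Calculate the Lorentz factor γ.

v/c = 0.663, so (v/c)² = 0.439569
1 - (v/c)² = 0.560431
γ = 1/√(0.560431) = 1.336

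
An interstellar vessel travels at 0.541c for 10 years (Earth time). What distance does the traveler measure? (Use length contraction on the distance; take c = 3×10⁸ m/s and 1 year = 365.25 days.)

Earth distance: d = v × t = 0.541c × 10 yr = 5.122×10¹⁶ m
γ = 1.189
d' = d/γ = 5.122×10¹⁶/1.189 = 4.308×10¹⁶ m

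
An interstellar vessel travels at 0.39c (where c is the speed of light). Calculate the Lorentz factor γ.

v/c = 0.39, so (v/c)² = 0.1521
1 - (v/c)² = 0.8479
γ = 1/√(0.8479) = 1.086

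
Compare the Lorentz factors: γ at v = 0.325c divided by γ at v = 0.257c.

γ₁ = 1/√(1 - 0.325²) = 1.0574
γ₂ = 1/√(1 - 0.257²) = 1.0348
γ₁/γ₂ = 1.0574/1.0348 = 1.022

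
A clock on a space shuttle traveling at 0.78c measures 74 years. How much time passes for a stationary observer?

Proper time Δt₀ = 74 years
γ = 1/√(1 - 0.78²) = 1.598
Δt = γΔt₀ = 1.598 × 74 = 118.3 years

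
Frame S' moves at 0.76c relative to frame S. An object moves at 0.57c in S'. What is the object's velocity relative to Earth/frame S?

u = (u' + v)/(1 + u'v/c²)
Numerator: 0.57 + 0.76 = 1.33
Denominator: 1 + 0.4332 = 1.4332
u = 1.33/1.4332 = 0.9280c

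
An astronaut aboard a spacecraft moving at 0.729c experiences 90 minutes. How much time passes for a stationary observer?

Proper time Δt₀ = 90 minutes
γ = 1/√(1 - 0.729²) = 1.461
Δt = γΔt₀ = 1.461 × 90 = 131.5 minutes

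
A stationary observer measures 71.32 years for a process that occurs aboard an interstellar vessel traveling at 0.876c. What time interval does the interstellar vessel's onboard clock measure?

Dilated time Δt = 71.32 years
γ = 1/√(1 - 0.876²) = 2.073
Δt₀ = Δt/γ = 71.32/2.073 = 34.40 years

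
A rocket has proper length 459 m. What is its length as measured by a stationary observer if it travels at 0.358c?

Proper length L₀ = 459 m
γ = 1/√(1 - 0.358²) = 1.071
L = L₀/γ = 459/1.071 = 428.6 m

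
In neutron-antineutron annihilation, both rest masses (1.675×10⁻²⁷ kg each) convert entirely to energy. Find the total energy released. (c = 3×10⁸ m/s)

Both particles have the same rest mass, so total mass = 2m
E = 2m·c² = 2 × 1.675×10⁻²⁷ × (3×10⁸)²
= 2 × 1.675×10⁻²⁷ × 9×10¹⁶
= 3.015×10⁻¹⁰ J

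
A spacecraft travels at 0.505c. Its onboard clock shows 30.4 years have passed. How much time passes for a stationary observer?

Proper time Δt₀ = 30.4 years
γ = 1/√(1 - 0.505²) = 1.1586
Δt = γΔt₀ = 1.1586 × 30.4 = 35.22 years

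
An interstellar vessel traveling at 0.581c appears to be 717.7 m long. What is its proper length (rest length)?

Contracted length L = 717.7 m
γ = 1/√(1 - 0.581²) = 1.2286
L₀ = γL = 1.2286 × 717.7 = 881.8 m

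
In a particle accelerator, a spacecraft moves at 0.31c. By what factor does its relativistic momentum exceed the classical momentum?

p_rel = γmv, p_class = mv
Ratio = γ = 1/√(1 - 0.31²)
= 1/√(0.9039) = 1.052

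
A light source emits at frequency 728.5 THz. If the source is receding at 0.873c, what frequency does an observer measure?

β = v/c = 0.873
(1-β)/(1+β) = 0.127/1.873 = 0.06781
Doppler factor = √(0.06781) = 0.2604
f_obs = 728.5 × 0.2604 = 189.7 THz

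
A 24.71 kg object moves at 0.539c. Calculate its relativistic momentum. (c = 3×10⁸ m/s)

γ = 1/√(1 - 0.539²) = 1.1872
v = 0.539 × 3×10⁸ = 1.617×10⁸ m/s
p = γmv = 1.1872 × 24.71 × 1.617×10⁸ = 4.744×10⁹ kg·m/s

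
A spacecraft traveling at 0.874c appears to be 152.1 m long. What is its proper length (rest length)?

Contracted length L = 152.1 m
γ = 1/√(1 - 0.874²) = 2.058
L₀ = γL = 2.058 × 152.1 = 313.0 m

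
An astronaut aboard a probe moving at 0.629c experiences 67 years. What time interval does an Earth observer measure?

Proper time Δt₀ = 67 years
γ = 1/√(1 - 0.629²) = 1.2863
Δt = γΔt₀ = 1.2863 × 67 = 86.18 years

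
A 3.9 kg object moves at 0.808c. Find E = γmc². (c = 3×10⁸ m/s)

γ = 1/√(1 - 0.808²) = 1.69727
mc² = 3.9 × (3×10⁸)² = 3.510×10¹⁷ J
E = γmc² = 1.69727 × 3.510×10¹⁷ = 5.957×10¹⁷ J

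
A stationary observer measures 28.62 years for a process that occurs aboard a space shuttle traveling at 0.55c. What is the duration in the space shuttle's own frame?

Dilated time Δt = 28.62 years
γ = 1/√(1 - 0.55²) = 1.1974
Δt₀ = Δt/γ = 28.62/1.1974 = 23.90 years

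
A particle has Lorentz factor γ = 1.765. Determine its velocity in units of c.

From γ = 1/√(1 - v²/c²):
1/γ² = 1/1.765² = 0.3210
v²/c² = 1 - 0.3210 = 0.6790
v/c = √(0.6790) = 0.8240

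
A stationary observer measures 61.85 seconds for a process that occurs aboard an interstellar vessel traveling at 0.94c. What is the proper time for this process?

Dilated time Δt = 61.85 seconds
γ = 1/√(1 - 0.94²) = 2.931
Δt₀ = Δt/γ = 61.85/2.931 = 21.10 seconds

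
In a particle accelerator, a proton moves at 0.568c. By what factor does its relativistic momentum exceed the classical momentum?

p_rel = γmv, p_class = mv
Ratio = γ = 1/√(1 - 0.568²)
= 1/√(0.677376) = 1.215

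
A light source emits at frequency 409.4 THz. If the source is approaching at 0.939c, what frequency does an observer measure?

β = v/c = 0.939
(1+β)/(1-β) = 1.939/0.061 = 31.79
Doppler factor = √(31.79) = 5.638
f_obs = 409.4 × 5.638 = 2308 THz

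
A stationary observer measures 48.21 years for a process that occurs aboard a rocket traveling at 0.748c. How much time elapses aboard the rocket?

Dilated time Δt = 48.21 years
γ = 1/√(1 - 0.748²) = 1.5067
Δt₀ = Δt/γ = 48.21/1.5067 = 32.00 years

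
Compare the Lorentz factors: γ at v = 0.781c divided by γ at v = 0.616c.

γ₁ = 1/√(1 - 0.781²) = 1.6012
γ₂ = 1/√(1 - 0.616²) = 1.2694
γ₁/γ₂ = 1.6012/1.2694 = 1.261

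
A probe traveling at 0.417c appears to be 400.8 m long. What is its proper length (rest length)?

Contracted length L = 400.8 m
γ = 1/√(1 - 0.417²) = 1.1002
L₀ = γL = 1.1002 × 400.8 = 441.0 m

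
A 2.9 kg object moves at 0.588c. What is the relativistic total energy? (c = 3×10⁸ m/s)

γ = 1/√(1 - 0.588²) = 1.2363
mc² = 2.9 × (3×10⁸)² = 2.610×10¹⁷ J
E = γmc² = 1.2363 × 2.610×10¹⁷ = 3.227×10¹⁷ J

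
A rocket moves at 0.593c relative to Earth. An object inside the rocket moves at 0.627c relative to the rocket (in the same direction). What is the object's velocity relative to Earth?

u = (u' + v)/(1 + u'v/c²)
Numerator: 0.627 + 0.593 = 1.22
Denominator: 1 + 0.371811 = 1.371811
u = 1.22/1.371811 = 0.8893c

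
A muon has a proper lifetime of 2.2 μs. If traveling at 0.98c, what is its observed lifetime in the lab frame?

Proper lifetime τ₀ = 2.2 μs
γ = 1/√(1 - 0.98²) = 5.025
τ = γτ₀ = 5.025 × 2.2 μs = 11.06 μs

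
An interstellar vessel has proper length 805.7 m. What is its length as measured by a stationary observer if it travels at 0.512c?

Proper length L₀ = 805.7 m
γ = 1/√(1 - 0.512²) = 1.1642
L = L₀/γ = 805.7/1.1642 = 692.1 m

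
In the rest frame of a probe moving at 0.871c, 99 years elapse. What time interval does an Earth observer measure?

Proper time Δt₀ = 99 years
γ = 1/√(1 - 0.871²) = 2.035
Δt = γΔt₀ = 2.035 × 99 = 201.5 years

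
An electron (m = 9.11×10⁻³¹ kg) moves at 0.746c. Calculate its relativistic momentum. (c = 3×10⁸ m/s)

γ = 1/√(1 - 0.746²) = 1.502
v = 0.746 × 3×10⁸ = 2.238×10⁸ m/s
p = γmv = 1.502 × 9.11×10⁻³¹ × 2.238×10⁸ = 3.062×10⁻²² kg·m/s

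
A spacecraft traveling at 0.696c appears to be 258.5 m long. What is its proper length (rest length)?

Contracted length L = 258.5 m
γ = 1/√(1 - 0.696²) = 1.3927
L₀ = γL = 1.3927 × 258.5 = 360.0 m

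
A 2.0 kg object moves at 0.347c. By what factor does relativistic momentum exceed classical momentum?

p_rel = γmv, p_class = mv
Ratio = γ = 1/√(1 - 0.347²) = 1.066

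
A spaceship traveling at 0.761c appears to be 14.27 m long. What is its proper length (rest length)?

Contracted length L = 14.27 m
γ = 1/√(1 - 0.761²) = 1.5414
L₀ = γL = 1.5414 × 14.27 = 22.00 m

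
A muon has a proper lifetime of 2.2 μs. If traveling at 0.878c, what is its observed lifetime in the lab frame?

Proper lifetime τ₀ = 2.2 μs
γ = 1/√(1 - 0.878²) = 2.089
τ = γτ₀ = 2.089 × 2.2 μs = 4.596 μs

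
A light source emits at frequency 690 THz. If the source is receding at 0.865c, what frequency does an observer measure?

β = v/c = 0.865
(1-β)/(1+β) = 0.135/1.865 = 0.072386
Doppler factor = √(0.072386) = 0.2690
f_obs = 690 × 0.2690 = 185.6 THz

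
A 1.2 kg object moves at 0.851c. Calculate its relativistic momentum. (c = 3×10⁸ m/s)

γ = 1/√(1 - 0.851²) = 1.9042
v = 0.851 × 3×10⁸ = 2.553×10⁸ m/s
p = γmv = 1.9042 × 1.2 × 2.553×10⁸ = 5.834×10⁸ kg·m/s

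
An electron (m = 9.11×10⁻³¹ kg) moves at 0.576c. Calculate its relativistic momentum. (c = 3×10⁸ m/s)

γ = 1/√(1 - 0.576²) = 1.2233
v = 0.576 × 3×10⁸ = 1.728×10⁸ m/s
p = γmv = 1.2233 × 9.11×10⁻³¹ × 1.728×10⁸ = 1.926×10⁻²² kg·m/s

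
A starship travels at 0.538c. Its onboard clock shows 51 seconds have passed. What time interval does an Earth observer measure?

Proper time Δt₀ = 51 seconds
γ = 1/√(1 - 0.538²) = 1.1863
Δt = γΔt₀ = 1.1863 × 51 = 60.50 seconds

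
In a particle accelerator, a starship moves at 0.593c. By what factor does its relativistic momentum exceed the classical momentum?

p_rel = γmv, p_class = mv
Ratio = γ = 1/√(1 - 0.593²)
= 1/√(0.648351) = 1.242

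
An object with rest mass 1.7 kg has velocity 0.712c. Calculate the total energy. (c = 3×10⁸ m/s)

γ = 1/√(1 - 0.712²) = 1.424
mc² = 1.7 × (3×10⁸)² = 1.530×10¹⁷ J
E = γmc² = 1.424 × 1.530×10¹⁷ = 2.179×10¹⁷ J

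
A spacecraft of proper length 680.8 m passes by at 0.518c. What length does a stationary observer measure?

Proper length L₀ = 680.8 m
γ = 1/√(1 - 0.518²) = 1.1691
L = L₀/γ = 680.8/1.1691 = 582.3 m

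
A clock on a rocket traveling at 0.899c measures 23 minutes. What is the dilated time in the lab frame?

Proper time Δt₀ = 23 minutes
γ = 1/√(1 - 0.899²) = 2.2834
Δt = γΔt₀ = 2.2834 × 23 = 52.52 minutes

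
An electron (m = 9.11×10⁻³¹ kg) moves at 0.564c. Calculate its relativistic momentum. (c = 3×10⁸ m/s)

γ = 1/√(1 - 0.564²) = 1.211
v = 0.564 × 3×10⁸ = 1.692×10⁸ m/s
p = γmv = 1.211 × 9.11×10⁻³¹ × 1.692×10⁸ = 1.867×10⁻²² kg·m/s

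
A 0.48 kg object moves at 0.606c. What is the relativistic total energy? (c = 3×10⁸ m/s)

γ = 1/√(1 - 0.606²) = 1.2571
mc² = 0.48 × (3×10⁸)² = 4.320×10¹⁶ J
E = γmc² = 1.2571 × 4.320×10¹⁶ = 5.431×10¹⁶ J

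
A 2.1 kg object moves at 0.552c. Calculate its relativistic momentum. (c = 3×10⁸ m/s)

γ = 1/√(1 - 0.552²) = 1.1993
v = 0.552 × 3×10⁸ = 1.656×10⁸ m/s
p = γmv = 1.1993 × 2.1 × 1.656×10⁸ = 4.171×10⁸ kg·m/s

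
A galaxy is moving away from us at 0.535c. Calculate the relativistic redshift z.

β = 0.535
(1+β)/(1-β) = 1.535/0.465 = 3.301
√(3.301) = 1.8169
z = 1.8169 - 1 = 0.8169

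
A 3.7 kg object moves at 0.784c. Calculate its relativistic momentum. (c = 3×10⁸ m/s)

γ = 1/√(1 - 0.784²) = 1.611
v = 0.784 × 3×10⁸ = 2.352×10⁸ m/s
p = γmv = 1.611 × 3.7 × 2.352×10⁸ = 1.402×10⁹ kg·m/s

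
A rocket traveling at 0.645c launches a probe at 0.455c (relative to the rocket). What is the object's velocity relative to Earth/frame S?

u = (u' + v)/(1 + u'v/c²)
Numerator: 0.455 + 0.645 = 1.1
Denominator: 1 + 0.293475 = 1.293475
u = 1.1/1.293475 = 0.8504c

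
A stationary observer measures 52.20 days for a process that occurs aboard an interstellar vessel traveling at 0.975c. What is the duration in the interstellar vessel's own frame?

Dilated time Δt = 52.20 days
γ = 1/√(1 - 0.975²) = 4.500
Δt₀ = Δt/γ = 52.20/4.500 = 11.60 days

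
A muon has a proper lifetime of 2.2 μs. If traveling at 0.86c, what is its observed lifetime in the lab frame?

Proper lifetime τ₀ = 2.2 μs
γ = 1/√(1 - 0.86²) = 1.9597
τ = γτ₀ = 1.9597 × 2.2 μs = 4.311 μs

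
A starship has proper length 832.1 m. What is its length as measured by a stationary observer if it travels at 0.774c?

Proper length L₀ = 832.1 m
γ = 1/√(1 - 0.774²) = 1.5793
L = L₀/γ = 832.1/1.5793 = 526.9 m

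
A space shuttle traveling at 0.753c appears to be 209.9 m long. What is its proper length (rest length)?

Contracted length L = 209.9 m
γ = 1/√(1 - 0.753²) = 1.520
L₀ = γL = 1.520 × 209.9 = 319.0 m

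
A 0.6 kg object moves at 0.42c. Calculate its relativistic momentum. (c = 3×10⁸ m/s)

γ = 1/√(1 - 0.42²) = 1.1019
v = 0.42 × 3×10⁸ = 1.260×10⁸ m/s
p = γmv = 1.1019 × 0.6 × 1.260×10⁸ = 8.330×10⁷ kg·m/s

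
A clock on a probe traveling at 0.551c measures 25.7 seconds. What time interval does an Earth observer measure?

Proper time Δt₀ = 25.7 seconds
γ = 1/√(1 - 0.551²) = 1.1983
Δt = γΔt₀ = 1.1983 × 25.7 = 30.80 seconds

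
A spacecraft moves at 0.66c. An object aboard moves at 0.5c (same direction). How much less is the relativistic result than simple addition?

Classical: u' + v = 0.5 + 0.66 = 1.16c
Relativistic: u = (0.5 + 0.66)/(1 + 0.33) = 1.16/1.33 = 0.8722c
Difference: 1.16 - 0.8722 = 0.2878c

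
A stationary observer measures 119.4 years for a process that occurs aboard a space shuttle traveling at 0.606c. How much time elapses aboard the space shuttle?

Dilated time Δt = 119.4 years
γ = 1/√(1 - 0.606²) = 1.2571
Δt₀ = Δt/γ = 119.4/1.2571 = 94.98 years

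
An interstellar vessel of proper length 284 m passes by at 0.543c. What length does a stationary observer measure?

Proper length L₀ = 284 m
γ = 1/√(1 - 0.543²) = 1.191
L = L₀/γ = 284/1.191 = 238.5 m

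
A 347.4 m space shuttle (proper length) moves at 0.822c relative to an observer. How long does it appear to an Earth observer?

Proper length L₀ = 347.4 m
γ = 1/√(1 - 0.822²) = 1.756
L = L₀/γ = 347.4/1.756 = 197.8 m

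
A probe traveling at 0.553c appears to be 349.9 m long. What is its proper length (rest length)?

Contracted length L = 349.9 m
γ = 1/√(1 - 0.553²) = 1.20022
L₀ = γL = 1.20022 × 349.9 = 420.0 m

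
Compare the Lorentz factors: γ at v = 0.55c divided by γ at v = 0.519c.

γ₁ = 1/√(1 - 0.55²) = 1.197
γ₂ = 1/√(1 - 0.519²) = 1.170
γ₁/γ₂ = 1.197/1.170 = 1.023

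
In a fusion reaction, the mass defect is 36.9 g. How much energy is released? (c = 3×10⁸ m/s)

Convert mass defect: Δm = 36.9 g = 0.0369 kg
E = Δm·c² = 0.0369 × (3×10⁸)²
= 0.0369 × 9×10¹⁶ = 3.321×10¹⁵ J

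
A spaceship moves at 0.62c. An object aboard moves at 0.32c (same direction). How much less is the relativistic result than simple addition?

Classical: u' + v = 0.32 + 0.62 = 0.94c
Relativistic: u = (0.32 + 0.62)/(1 + 0.1984) = 0.94/1.1984 = 0.7844c
Difference: 0.94 - 0.7844 = 0.1556c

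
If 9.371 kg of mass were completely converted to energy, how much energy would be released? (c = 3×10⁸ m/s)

Using E = mc²:
c² = (3×10⁸)² = 9×10¹⁶ m²/s²
E = 9.371 × 9×10¹⁶ = 8.434×10¹⁷ J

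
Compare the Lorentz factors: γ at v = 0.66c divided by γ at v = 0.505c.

γ₁ = 1/√(1 - 0.66²) = 1.3311
γ₂ = 1/√(1 - 0.505²) = 1.1586
γ₁/γ₂ = 1.3311/1.1586 = 1.149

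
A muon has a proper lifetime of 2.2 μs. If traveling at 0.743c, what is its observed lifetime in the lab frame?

Proper lifetime τ₀ = 2.2 μs
γ = 1/√(1 - 0.743²) = 1.494
τ = γτ₀ = 1.494 × 2.2 μs = 3.287 μs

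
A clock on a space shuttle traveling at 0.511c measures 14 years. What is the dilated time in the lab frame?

Proper time Δt₀ = 14 years
γ = 1/√(1 - 0.511²) = 1.1634
Δt = γΔt₀ = 1.1634 × 14 = 16.29 years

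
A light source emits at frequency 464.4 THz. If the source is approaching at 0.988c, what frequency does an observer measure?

β = v/c = 0.988
(1+β)/(1-β) = 1.988/0.012 = 165.7
Doppler factor = √(165.7) = 12.87
f_obs = 464.4 × 12.87 = 5977 THz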